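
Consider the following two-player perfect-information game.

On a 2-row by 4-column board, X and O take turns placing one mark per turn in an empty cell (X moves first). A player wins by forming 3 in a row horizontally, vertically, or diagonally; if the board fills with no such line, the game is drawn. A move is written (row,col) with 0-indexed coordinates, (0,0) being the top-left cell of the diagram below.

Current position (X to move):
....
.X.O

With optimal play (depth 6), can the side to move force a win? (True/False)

X winning at [..../.X.O]: False

[..../.X.O] X move#1: (0,0):+0/X.../.X.O*, (0,1):+0/.X../.X.O, (0,2):+0/..X./.X.O, (0,3):+0/...X/.X.O, (1,0):+0/..../XX.O, (1,2):+0/..../.XXO
[X.../.X.O] O move#2: (0,1):+0/XO../.X.O*, (0,2):+0/X.O./.X.O, (0,3):+0/X..O/.X.O, (1,0):+0/X.../OX.O, (1,2):+0/X.../.XOO
[XO../.X.O] X move#3: (0,2):+0/XOX./.X.O*, (0,3):+0/XO.X/.X.O, (1,0):+0/XO../XX.O, (1,2):+0/XO../.XXO
[XOX./.X.O] O move#4: (0,3):+0/XOXO/.X.O*, (1,0):+0/XOX./OX.O, (1,2):+0/XOX./.XOO
[XOXO/.X.O] X move#5: (1,0):+0/XOXO/XX.O*, (1,2):+0/XOXO/.XXO
[XOXO/XX.O] O move#6: (1,2):+0/XOXO/XXOO*
[XOXO/XXOO] end (terminal +0, X#7); searched ..../.X.O to 6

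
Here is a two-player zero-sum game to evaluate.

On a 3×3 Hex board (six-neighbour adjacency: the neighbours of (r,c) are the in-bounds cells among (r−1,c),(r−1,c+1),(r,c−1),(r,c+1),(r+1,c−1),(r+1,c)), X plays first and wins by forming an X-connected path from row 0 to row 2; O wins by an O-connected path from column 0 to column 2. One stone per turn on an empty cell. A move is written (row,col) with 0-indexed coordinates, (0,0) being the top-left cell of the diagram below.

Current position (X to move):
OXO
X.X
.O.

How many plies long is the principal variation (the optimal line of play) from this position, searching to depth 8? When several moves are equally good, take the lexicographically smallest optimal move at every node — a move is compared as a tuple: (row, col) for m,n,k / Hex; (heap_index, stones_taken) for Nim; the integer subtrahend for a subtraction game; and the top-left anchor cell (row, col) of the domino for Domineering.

PV length from [OXO/X.X/.O.]: 3 plies

p1 X@[OXO/X.X/.O.]: (1,1)[OXO/XXX/.O.]+1* (2,0)[OXO/X.X/XO.]+1 (2,2)[OXO/X.X/.OX]+1
p2 O@[OXO/XXX/.O.]: (2,0)[OXO/XXX/OO.]-1* (2,2)[OXO/XXX/.OO]-1
p3 X@[OXO/XXX/OO.]: (2,2)[OXO/XXX/OOX]+1*
p4 O@[OXO/XXX/OOX] terminal -1; root [OXO/X.X/.O.] d8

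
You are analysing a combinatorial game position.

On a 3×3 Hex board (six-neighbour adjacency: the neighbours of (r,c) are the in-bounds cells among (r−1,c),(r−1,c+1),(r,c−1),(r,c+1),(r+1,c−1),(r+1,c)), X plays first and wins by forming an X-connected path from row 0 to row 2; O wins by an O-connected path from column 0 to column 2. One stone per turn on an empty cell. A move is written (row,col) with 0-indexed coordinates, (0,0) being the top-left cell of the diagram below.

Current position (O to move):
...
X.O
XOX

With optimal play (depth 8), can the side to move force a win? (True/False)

ply 1, O at .../X.O/XOX | (0,0)=-1→O../X.O/XOX*; (0,1)=-1→.O./X.O/XOX; (0,2)=-1→..O/X.O/XOX; (1,1)=-1→.../XOO/XOX
ply 2, X at O../X.O/XOX | (0,1)=+1→OX./X.O/XOX*; (0,2)=+1→O.X/X.O/XOX; (1,1)=+1→O../XXO/XOX
ply 3: OX./X.O/XOX is terminal -1 (O); from .../X.O/XOX depth 8

O winning at [.../X.O/XOX]: False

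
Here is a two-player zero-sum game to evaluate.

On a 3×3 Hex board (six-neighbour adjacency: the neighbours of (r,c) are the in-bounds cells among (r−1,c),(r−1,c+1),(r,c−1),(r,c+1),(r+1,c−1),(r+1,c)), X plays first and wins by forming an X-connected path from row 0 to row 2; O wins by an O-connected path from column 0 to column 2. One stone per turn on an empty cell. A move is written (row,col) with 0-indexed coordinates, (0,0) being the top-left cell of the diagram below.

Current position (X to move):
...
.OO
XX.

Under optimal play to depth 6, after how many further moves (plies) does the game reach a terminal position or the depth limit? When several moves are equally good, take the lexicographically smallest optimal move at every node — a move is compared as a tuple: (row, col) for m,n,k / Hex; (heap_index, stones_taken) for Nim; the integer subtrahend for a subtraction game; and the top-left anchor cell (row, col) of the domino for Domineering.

PV length from [.../.OO/XX.]: 3 plies

ply 1, X at .../.OO/XX. | (0,0)=-1→X../.OO/XX.; (0,1)=-1→.X./.OO/XX.; (0,2)=-1→..X/.OO/XX.; (1,0)=+1→.../XOO/XX.*; (2,2)=-1→.../.OO/XXX
ply 2, O at .../XOO/XX. | (0,0)=-1→O../XOO/XX.*; (0,1)=-1→.O./XOO/XX.; (0,2)=-1→..O/XOO/XX.; (2,2)=-1→.../XOO/XXO
ply 3, X at O../XOO/XX. | (0,1)=+1→OX./XOO/XX.*; (0,2)=-1→O.X/XOO/XX.; (2,2)=-1→O../XOO/XXX
ply 4: OX./XOO/XX. is terminal -1 (O); from .../.OO/XX. depth 6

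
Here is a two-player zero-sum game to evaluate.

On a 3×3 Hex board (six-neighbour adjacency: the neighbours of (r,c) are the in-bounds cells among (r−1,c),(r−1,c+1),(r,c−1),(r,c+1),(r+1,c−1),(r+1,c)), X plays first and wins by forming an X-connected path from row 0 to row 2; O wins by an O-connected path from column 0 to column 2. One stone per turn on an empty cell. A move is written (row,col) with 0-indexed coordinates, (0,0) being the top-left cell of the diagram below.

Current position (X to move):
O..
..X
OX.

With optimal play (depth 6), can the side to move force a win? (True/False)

X winning at [O../..X/OX.]: True

p1 X@[O../..X/OX.]: (0,1)[OX./..X/OX.]+1* (0,2)[O.X/..X/OX.]+1 (1,0)[O../X.X/OX.]-1 (1,1)[O../.XX/OX.]+1 (2,2)[O../..X/OXX]-1
p2 O@[OX./..X/OX.]: (0,2)[OXO/..X/OX.]-1* (1,0)[OX./O.X/OX.]-1 (1,1)[OX./.OX/OX.]-1 (2,2)[OX./..X/OXO]-1
p3 X@[OXO/..X/OX.]: (1,0)[OXO/X.X/OX.]-1 (1,1)[OXO/.XX/OX.]+1* (2,2)[OXO/..X/OXX]-1
p4 O@[OXO/.XX/OX.] terminal -1; root [O../..X/OX.] d6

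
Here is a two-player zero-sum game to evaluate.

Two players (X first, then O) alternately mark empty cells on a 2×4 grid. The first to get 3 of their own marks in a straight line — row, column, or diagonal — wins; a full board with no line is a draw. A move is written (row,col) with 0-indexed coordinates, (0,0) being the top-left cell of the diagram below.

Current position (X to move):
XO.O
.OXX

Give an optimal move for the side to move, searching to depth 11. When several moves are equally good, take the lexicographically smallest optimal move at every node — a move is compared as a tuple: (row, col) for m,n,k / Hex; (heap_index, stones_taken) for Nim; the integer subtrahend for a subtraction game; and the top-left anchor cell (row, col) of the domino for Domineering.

X's best at [XO.O/.OXX]: (0,2)

ply 1, X at XO.O/.OXX | (0,2)=+0→XOXO/.OXX*; (1,0)=-1→XO.O/XOXX
ply 2, O at XOXO/.OXX | (1,0)=+0→XOXO/OOXX*
ply 3: XOXO/OOXX is terminal +0 (X); from XO.O/.OXX depth 11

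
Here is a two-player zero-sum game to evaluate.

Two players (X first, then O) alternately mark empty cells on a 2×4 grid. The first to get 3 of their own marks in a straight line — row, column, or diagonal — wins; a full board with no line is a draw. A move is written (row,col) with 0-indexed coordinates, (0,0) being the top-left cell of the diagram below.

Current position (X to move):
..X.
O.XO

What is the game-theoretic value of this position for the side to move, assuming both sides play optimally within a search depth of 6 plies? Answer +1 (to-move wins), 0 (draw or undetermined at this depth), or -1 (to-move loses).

value(..X./O.XO, X) = +1

ply 1, X at ..X./O.XO | (0,0)=+0→X.X./O.XO; (0,1)=+1→.XX./O.XO*; (0,3)=+0→..XX/O.XO; (1,1)=+0→..X./OXXO
ply 2, O at .XX./O.XO | (0,0)=-1→OXX./O.XO*; (0,3)=-1→.XXO/O.XO; (1,1)=-1→.XX./OOXO
ply 3, X at OXX./O.XO | (0,3)=+1→OXXX/O.XO*; (1,1)=+0→OXX./OXXO
ply 4: OXXX/O.XO is terminal -1 (O); from ..X./O.XO depth 6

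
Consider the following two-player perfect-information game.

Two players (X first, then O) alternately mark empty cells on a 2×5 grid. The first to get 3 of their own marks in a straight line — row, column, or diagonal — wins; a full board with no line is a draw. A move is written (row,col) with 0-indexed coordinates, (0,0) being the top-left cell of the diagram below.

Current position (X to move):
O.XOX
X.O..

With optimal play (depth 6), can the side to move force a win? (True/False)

X winning at [O.XOX/X.O..]: False

p1 X@[O.XOX/X.O..]: (0,1)[OXXOX/X.O..]-1 (1,1)[O.XOX/XXO..]+0* (1,3)[O.XOX/X.OX.]+0 (1,4)[O.XOX/X.O.X]+0
p2 O@[O.XOX/XXO..]: (0,1)[OOXOX/XXO..]+0* (1,3)[O.XOX/XXOO.]+0 (1,4)[O.XOX/XXO.O]+0
p3 X@[OOXOX/XXO..]: (1,3)[OOXOX/XXOX.]+0* (1,4)[OOXOX/XXO.X]+0
p4 O@[OOXOX/XXOX.]: (1,4)[OOXOX/XXOXO]+0*
p5 X@[OOXOX/XXOXO] terminal +0; root [O.XOX/X.O..] d6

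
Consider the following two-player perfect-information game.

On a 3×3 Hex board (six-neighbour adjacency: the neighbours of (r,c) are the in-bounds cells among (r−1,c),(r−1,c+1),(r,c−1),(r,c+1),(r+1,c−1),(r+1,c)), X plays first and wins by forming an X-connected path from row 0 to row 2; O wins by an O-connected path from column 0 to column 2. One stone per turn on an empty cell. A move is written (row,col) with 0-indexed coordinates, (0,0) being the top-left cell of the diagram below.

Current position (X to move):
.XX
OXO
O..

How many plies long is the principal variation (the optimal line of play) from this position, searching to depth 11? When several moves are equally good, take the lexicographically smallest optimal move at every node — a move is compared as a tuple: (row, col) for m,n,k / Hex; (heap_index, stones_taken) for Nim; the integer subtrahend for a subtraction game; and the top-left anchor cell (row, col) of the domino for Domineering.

PV length from [.XX/OXO/O..]: 1 ply

p1 X@[.XX/OXO/O..]: (0,0)[XXX/OXO/O..]-1 (2,1)[.XX/OXO/OX.]+1* (2,2)[.XX/OXO/O.X]-1
p2 O@[.XX/OXO/OX.] terminal -1; root [.XX/OXO/O..] d11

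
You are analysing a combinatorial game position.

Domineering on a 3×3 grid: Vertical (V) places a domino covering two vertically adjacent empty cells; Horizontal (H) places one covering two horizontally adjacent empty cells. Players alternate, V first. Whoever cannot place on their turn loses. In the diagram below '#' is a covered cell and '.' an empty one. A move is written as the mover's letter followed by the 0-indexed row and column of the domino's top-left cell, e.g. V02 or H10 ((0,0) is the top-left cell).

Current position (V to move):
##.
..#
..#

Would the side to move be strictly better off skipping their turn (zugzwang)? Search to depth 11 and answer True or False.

[##./..#/..#] V move#1: V10:+1/##./#.#/#.#*, V11:+1/##./.##/.##
[##./#.#/#.#] end (terminal -1, H#2); searched ##./..#/..# to 11
if V skipped the turn, H would face:
~ [##./..#/..#] H move#1: H10:+1/##./###/..#*, H20:+1/##./..#/###
~ [##./###/..#] end (terminal -1, V#2); searched ##./..#/..# to 11
compare (V): move=+1 vs pass=-1

zugzwang(##./..#/..#, V) = False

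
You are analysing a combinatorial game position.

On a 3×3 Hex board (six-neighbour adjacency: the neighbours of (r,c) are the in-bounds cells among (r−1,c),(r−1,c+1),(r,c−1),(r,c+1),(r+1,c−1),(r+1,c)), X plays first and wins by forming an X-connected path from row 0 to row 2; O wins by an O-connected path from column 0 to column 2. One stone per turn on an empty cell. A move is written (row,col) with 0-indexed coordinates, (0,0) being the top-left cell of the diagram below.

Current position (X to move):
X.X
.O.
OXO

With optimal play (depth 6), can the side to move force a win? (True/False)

p1 X@[X.X/.O./OXO]: (0,1)[XXX/.O./OXO]-1 (1,0)[X.X/XO./OXO]-1 (1,2)[X.X/.OX/OXO]+1*
p2 O@[X.X/.OX/OXO] terminal -1; root [X.X/.O./OXO] d6

X winning at [X.X/.O./OXO]: True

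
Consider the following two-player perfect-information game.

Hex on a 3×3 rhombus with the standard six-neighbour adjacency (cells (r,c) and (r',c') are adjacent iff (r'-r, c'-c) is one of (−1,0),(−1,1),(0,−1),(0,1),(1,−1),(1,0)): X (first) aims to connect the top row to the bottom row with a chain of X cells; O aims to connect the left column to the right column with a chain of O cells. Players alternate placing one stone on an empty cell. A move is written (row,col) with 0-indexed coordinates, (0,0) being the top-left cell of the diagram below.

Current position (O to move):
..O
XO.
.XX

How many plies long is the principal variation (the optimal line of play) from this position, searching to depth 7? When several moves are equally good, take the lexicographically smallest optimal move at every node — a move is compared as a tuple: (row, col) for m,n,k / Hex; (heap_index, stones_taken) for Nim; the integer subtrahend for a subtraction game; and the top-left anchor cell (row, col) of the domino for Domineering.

ply 1, O at ..O/XO./.XX | (0,0)=+1→O.O/XO./.XX*; (0,1)=+1→.OO/XO./.XX; (1,2)=-1→..O/XOO/.XX; (2,0)=+1→..O/XO./OXX
ply 2, X at O.O/XO./.XX | (0,1)=-1→OXO/XO./.XX*; (1,2)=-1→O.O/XOX/.XX; (2,0)=-1→O.O/XO./XXX
ply 3, O at OXO/XO./.XX | (1,2)=-1→OXO/XOO/.XX; (2,0)=+1→OXO/XO./OXX*
ply 4: OXO/XO./OXX is terminal -1 (X); from ..O/XO./.XX depth 7

PV length from [..O/XO./.XX]: 3 plies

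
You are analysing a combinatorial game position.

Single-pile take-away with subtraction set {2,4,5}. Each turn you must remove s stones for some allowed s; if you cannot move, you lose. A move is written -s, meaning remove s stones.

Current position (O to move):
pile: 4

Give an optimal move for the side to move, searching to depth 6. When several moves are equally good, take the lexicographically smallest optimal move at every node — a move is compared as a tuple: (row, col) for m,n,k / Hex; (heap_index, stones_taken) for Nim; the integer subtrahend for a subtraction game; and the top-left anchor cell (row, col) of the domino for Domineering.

O's best at [4]: -4

ply 1, O at 4 | -2=-1→2; -4=+1→0*
ply 2: 0 is terminal -1 (X); from 4 depth 6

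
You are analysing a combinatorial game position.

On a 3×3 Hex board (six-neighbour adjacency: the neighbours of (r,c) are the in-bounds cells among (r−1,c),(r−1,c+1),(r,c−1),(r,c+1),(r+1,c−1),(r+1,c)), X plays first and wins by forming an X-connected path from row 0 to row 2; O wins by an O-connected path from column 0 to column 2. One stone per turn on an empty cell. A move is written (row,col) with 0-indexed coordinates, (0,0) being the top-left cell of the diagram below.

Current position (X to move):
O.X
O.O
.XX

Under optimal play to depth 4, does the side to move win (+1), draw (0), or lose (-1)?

value(O.X/O.O/.XX, X) = +1

ply 1, X at O.X/O.O/.XX | (0,1)=-1→OXX/O.O/.XX; (1,1)=+1→O.X/OXO/.XX*; (2,0)=-1→O.X/O.O/XXX
ply 2: O.X/OXO/.XX is terminal -1 (O); from O.X/O.O/.XX depth 4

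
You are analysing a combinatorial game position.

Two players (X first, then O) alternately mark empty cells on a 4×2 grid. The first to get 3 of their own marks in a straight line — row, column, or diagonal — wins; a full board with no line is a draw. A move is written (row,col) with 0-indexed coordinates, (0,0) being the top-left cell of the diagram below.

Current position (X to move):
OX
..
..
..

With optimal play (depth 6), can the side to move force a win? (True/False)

p1 X@[OX/../../..]: (1,0)[OX/X./../..]+0* (1,1)[OX/.X/../..]+0 (2,0)[OX/../X./..]+0 (2,1)[OX/../.X/..]+0 (3,0)[OX/../../X.]+0 (3,1)[OX/../../.X]+0
p2 O@[OX/X./../..]: (1,1)[OX/XO/../..]+0* (2,0)[OX/X./O./..]+0 (2,1)[OX/X./.O/..]+0 (3,0)[OX/X./../O.]+0 (3,1)[OX/X./../.O]+0
p3 X@[OX/XO/../..]: (2,0)[OX/XO/X./..]+0* (2,1)[OX/XO/.X/..]+0 (3,0)[OX/XO/../X.]+0 (3,1)[OX/XO/../.X]+0
p4 O@[OX/XO/X./..]: (2,1)[OX/XO/XO/..]-1 (3,0)[OX/XO/X./O.]+0* (3,1)[OX/XO/X./.O]-1
p5 X@[OX/XO/X./O.]: (2,1)[OX/XO/XX/O.]+0* (3,1)[OX/XO/X./OX]+0
p6 O@[OX/XO/XX/O.]: (3,1)[OX/XO/XX/OO]+0*
p7 X@[OX/XO/XX/OO] terminal +0; root [OX/../../..] d6

X winning at [OX/../../..]: False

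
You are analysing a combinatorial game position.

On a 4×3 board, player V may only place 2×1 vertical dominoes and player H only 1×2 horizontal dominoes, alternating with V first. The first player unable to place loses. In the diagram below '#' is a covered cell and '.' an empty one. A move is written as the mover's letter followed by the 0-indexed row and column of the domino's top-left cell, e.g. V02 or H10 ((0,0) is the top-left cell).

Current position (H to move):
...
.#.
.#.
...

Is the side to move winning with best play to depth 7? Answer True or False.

p1 H@[.../.#./.#./...]: H00[##./.#./.#./...]-1* H01[.##/.#./.#./...]-1 H30[.../.#./.#./##.]-1 H31[.../.#./.#./.##]-1
p2 V@[##./.#./.#./...]: V02[###/.##/.#./...]+1* V10[##./##./##./...]+1 V12[##./.##/.##/...]+1 V20[##./.#./##./#..]+1 V22[##./.#./.##/..#]+1
p3 H@[###/.##/.#./...]: H30[###/.##/.#./##.]-1* H31[###/.##/.#./.##]-1
p4 V@[###/.##/.#./##.]: V10[###/###/##./##.]+1* V22[###/.##/.##/###]+1
p5 H@[###/###/##./##.] terminal -1; root [.../.#./.#./...] d7

H winning at [.../.#./.#./...]: False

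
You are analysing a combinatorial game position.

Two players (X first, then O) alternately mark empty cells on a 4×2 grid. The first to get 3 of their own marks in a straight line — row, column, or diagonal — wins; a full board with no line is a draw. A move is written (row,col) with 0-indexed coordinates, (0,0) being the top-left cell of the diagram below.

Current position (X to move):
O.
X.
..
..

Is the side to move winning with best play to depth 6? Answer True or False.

X winning at [O./X./../..]: False

p1 X@[O./X./../..]: (0,1)[OX/X./../..]+0* (1,1)[O./XX/../..]+0 (2,0)[O./X./X./..]+0 (2,1)[O./X./.X/..]+0 (3,0)[O./X./../X.]+0 (3,1)[O./X./../.X]+0
p2 O@[OX/X./../..]: (1,1)[OX/XO/../..]+0* (2,0)[OX/X./O./..]+0 (2,1)[OX/X./.O/..]+0 (3,0)[OX/X./../O.]+0 (3,1)[OX/X./../.O]+0
p3 X@[OX/XO/../..]: (2,0)[OX/XO/X./..]+0* (2,1)[OX/XO/.X/..]+0 (3,0)[OX/XO/../X.]+0 (3,1)[OX/XO/../.X]+0
p4 O@[OX/XO/X./..]: (2,1)[OX/XO/XO/..]-1 (3,0)[OX/XO/X./O.]+0* (3,1)[OX/XO/X./.O]-1
p5 X@[OX/XO/X./O.]: (2,1)[OX/XO/XX/O.]+0* (3,1)[OX/XO/X./OX]+0
p6 O@[OX/XO/XX/O.]: (3,1)[OX/XO/XX/OO]+0*
p7 X@[OX/XO/XX/OO] terminal +0; root [O./X./../..] d6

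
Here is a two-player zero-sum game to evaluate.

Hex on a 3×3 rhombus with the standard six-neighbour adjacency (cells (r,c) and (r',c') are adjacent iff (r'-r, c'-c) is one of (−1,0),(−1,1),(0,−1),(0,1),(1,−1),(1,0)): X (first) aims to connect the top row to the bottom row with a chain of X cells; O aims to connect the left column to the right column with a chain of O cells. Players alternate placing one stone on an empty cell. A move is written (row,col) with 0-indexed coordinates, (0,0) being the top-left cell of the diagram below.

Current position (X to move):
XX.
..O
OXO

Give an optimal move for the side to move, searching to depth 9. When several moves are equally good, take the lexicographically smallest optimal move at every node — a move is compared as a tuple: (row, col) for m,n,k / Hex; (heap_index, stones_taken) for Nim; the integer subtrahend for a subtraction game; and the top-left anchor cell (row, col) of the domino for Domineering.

X's best at [XX./..O/OXO]: (1,1)

[XX./..O/OXO] X move#1: (0,2):-1/XXX/..O/OXO, (1,0):-1/XX./X.O/OXO, (1,1):+1/XX./.XO/OXO*
[XX./.XO/OXO] end (terminal -1, O#2); searched XX./..O/OXO to 9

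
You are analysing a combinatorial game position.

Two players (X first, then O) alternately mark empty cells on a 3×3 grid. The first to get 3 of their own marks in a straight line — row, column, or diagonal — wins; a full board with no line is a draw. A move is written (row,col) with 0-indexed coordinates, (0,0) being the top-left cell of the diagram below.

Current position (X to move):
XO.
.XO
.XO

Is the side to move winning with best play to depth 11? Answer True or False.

X winning at [XO./.XO/.XO]: False

[XO./.XO/.XO] X move#1: (0,2):+0/XOX/.XO/.XO*, (1,0):-1/XO./XXO/.XO, (2,0):-1/XO./.XO/XXO
[XOX/.XO/.XO] O move#2: (1,0):-1/XOX/OXO/.XO, (2,0):+0/XOX/.XO/OXO*
[XOX/.XO/OXO] X move#3: (1,0):+0/XOX/XXO/OXO*
[XOX/XXO/OXO] end (terminal +0, O#4); searched XO./.XO/.XO to 11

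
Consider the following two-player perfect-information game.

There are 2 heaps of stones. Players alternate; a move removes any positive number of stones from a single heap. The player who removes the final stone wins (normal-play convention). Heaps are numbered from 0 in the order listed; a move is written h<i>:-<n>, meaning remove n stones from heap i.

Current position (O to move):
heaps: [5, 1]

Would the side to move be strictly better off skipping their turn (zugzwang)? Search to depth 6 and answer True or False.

ply 1, O at (5,1) | h0:-1=-1→(4,1); h0:-2=-1→(3,1); h0:-3=-1→(2,1); h0:-4=+1→(1,1)*; h0:-5=-1→(0,1); h1:-1=-1→(5,0)
ply 2, X at (1,1) | h0:-1=-1→(0,1)*; h1:-1=-1→(1,0)
ply 3, O at (0,1) | h1:-1=+1→(0,0)*
ply 4: (0,0) is terminal -1 (X); from (5,1) depth 6
if O skipped the turn, X would face:
~ ply 1, X at (5,1) | h0:-1=-1→(4,1); h0:-2=-1→(3,1); h0:-3=-1→(2,1); h0:-4=+1→(1,1)*; h0:-5=-1→(0,1); h1:-1=-1→(5,0)
~ ply 2, O at (1,1) | h0:-1=-1→(0,1)*; h1:-1=-1→(1,0)
~ ply 3, X at (0,1) | h1:-1=+1→(0,0)*
~ ply 4: (0,0) is terminal -1 (O); from (5,1) depth 6
compare (O): move=+1 vs pass=-1

zugzwang((5,1), O) = False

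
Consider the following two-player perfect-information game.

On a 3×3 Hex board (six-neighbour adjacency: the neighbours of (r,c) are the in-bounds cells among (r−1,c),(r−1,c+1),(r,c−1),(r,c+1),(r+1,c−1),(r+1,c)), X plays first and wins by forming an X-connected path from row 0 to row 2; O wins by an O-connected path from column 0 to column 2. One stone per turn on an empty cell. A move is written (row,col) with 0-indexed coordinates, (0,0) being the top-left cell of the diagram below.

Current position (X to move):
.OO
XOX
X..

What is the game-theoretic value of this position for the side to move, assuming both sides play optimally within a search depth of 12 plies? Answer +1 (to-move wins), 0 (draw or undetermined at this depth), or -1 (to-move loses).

value(.OO/XOX/X.., X) = +1

ply 1, X at .OO/XOX/X.. | (0,0)=+1→XOO/XOX/X..*; (2,1)=-1→.OO/XOX/XX.; (2,2)=-1→.OO/XOX/X.X
ply 2: XOO/XOX/X.. is terminal -1 (O); from .OO/XOX/X.. depth 12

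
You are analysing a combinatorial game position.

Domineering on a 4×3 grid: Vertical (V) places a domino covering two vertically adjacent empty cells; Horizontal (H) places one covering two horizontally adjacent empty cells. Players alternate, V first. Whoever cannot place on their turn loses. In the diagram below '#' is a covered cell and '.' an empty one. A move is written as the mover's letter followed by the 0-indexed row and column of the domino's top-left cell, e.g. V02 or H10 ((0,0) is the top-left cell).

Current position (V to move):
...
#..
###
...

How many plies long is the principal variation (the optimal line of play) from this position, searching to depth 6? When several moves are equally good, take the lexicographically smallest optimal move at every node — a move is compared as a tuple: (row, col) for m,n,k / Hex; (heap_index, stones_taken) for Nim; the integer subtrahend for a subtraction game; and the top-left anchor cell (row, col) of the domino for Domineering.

PV length from [.../#../###/...]: 3 plies

p1 V@[.../#../###/...]: V01[.#./##./###/...]+1* V02[..#/#.#/###/...]-1
p2 H@[.#./##./###/...]: H30[.#./##./###/##.]-1* H31[.#./##./###/.##]-1
p3 V@[.#./##./###/##.]: V02[.##/###/###/##.]+1*
p4 H@[.##/###/###/##.] terminal -1; root [.../#../###/...] d6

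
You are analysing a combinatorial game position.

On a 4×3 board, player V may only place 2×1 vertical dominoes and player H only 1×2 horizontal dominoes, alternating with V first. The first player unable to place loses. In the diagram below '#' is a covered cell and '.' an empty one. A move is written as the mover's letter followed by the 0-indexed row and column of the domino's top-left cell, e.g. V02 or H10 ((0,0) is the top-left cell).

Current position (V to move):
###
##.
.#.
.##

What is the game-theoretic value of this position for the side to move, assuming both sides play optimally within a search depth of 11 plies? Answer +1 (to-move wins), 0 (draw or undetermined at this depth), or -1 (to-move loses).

[###/##./.#./.##] V move#1: V12:+1/###/###/.##/.##*, V20:+1/###/##./##./###
[###/###/.##/.##] end (terminal -1, H#2); searched ###/##./.#./.## to 11

value(###/##./.#./.##, V) = +1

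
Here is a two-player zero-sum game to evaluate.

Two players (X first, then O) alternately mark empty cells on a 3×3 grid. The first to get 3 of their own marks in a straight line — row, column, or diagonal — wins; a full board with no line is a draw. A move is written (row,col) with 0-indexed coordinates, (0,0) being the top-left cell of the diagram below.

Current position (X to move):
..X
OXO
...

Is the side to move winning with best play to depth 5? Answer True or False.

X winning at [..X/OXO/...]: True

[..X/OXO/...] X move#1: (0,0):+1/X.X/OXO/...*, (0,1):+1/.XX/OXO/..., (2,0):+1/..X/OXO/X.., (2,1):+1/..X/OXO/.X., (2,2):+1/..X/OXO/..X
[X.X/OXO/...] O move#2: (0,1):-1/XOX/OXO/...*, (2,0):-1/X.X/OXO/O.., (2,1):-1/X.X/OXO/.O., (2,2):-1/X.X/OXO/..O
[XOX/OXO/...] X move#3: (2,0):+1/XOX/OXO/X..*, (2,1):+1/XOX/OXO/.X., (2,2):+1/XOX/OXO/..X
[XOX/OXO/X..] end (terminal -1, O#4); searched ..X/OXO/... to 5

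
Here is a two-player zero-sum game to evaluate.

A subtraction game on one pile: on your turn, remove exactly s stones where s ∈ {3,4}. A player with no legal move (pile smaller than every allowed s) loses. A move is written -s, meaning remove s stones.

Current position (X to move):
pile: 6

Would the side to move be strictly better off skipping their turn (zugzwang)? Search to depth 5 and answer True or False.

p1 X@[6]: -3[3]-1 -4[2]+1*
p2 O@[2] terminal -1; root [6] d5
pass branch (O moves first from the same position):
  | p1 O@[6]: -3[3]-1 -4[2]+1*
  | p2 X@[2] terminal -1; root [6] d5
X moving scores +1; X passing scores -1

zugzwang(6, X) = False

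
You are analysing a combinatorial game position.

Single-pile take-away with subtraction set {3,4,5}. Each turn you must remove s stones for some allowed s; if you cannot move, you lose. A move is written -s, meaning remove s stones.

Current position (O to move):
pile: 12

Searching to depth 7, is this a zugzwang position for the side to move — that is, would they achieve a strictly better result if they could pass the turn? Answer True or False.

ply 1, O at 12 | -3=+1→9*; -4=+1→8; -5=-1→7
ply 2, X at 9 | -3=-1→6*; -4=-1→5; -5=-1→4
ply 3, O at 6 | -3=-1→3; -4=+1→2*; -5=+1→1
ply 4: 2 is terminal -1 (X); from 12 depth 7
if O skipped the turn, X would face:
~ ply 1, X at 12 | -3=+1→9*; -4=+1→8; -5=-1→7
~ ply 2, O at 9 | -3=-1→6*; -4=-1→5; -5=-1→4
~ ply 3, X at 6 | -3=-1→3; -4=+1→2*; -5=+1→1
~ ply 4: 2 is terminal -1 (O); from 12 depth 7
compare (O): move=+1 vs pass=-1

zugzwang(12, O) = False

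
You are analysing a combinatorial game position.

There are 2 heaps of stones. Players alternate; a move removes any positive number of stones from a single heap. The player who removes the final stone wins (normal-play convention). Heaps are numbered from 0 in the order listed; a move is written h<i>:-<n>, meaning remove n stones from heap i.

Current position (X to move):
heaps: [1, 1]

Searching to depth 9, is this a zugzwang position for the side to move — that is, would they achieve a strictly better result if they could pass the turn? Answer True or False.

[(1,1)] X move#1: h0:-1:-1/(0,1)*, h1:-1:-1/(1,0)
[(0,1)] O move#2: h1:-1:+1/(0,0)*
[(0,0)] end (terminal -1, X#3); searched (1,1) to 9
if X skipped the turn, O would face:
~ [(1,1)] O move#1: h0:-1:-1/(0,1)*, h1:-1:-1/(1,0)
~ [(0,1)] X move#2: h1:-1:+1/(0,0)*
~ [(0,0)] end (terminal -1, O#3); searched (1,1) to 9
compare (X): move=-1 vs pass=+1

zugzwang((1,1), X) = True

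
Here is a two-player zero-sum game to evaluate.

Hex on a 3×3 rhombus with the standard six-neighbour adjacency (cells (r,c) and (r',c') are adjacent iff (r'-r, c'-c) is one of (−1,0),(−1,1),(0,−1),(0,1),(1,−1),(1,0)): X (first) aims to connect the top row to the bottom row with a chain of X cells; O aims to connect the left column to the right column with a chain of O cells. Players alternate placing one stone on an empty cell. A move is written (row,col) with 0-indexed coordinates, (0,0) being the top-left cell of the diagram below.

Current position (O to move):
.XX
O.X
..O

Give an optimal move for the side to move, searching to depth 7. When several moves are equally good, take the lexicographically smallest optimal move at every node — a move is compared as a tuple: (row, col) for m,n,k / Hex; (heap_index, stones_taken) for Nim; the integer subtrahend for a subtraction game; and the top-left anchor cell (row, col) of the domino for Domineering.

O's best at [.XX/O.X/..O]: (2,1)

[.XX/O.X/..O] O move#1: (0,0):-1/OXX/O.X/..O, (1,1):-1/.XX/OOX/..O, (2,0):-1/.XX/O.X/O.O, (2,1):+1/.XX/O.X/.OO*
[.XX/O.X/.OO] X move#2: (0,0):-1/XXX/O.X/.OO*, (1,1):-1/.XX/OXX/.OO, (2,0):-1/.XX/O.X/XOO
[XXX/O.X/.OO] O move#3: (1,1):+1/XXX/OOX/.OO*, (2,0):+1/XXX/O.X/OOO
[XXX/OOX/.OO] end (terminal -1, X#4); searched .XX/O.X/..O to 7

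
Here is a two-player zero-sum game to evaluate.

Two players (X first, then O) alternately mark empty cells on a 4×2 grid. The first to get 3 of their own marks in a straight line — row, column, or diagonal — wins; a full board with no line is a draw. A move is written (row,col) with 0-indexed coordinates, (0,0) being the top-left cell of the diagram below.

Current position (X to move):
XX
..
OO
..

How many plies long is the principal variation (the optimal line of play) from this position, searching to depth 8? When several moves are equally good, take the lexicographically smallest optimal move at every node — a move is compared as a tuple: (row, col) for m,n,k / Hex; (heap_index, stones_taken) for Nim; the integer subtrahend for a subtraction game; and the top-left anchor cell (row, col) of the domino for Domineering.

p1 X@[XX/../OO/..]: (1,0)[XX/X./OO/..]+0* (1,1)[XX/.X/OO/..]+0 (3,0)[XX/../OO/X.]+0 (3,1)[XX/../OO/.X]+0
p2 O@[XX/X./OO/..]: (1,1)[XX/XO/OO/..]+0* (3,0)[XX/X./OO/O.]+0 (3,1)[XX/X./OO/.O]+0
p3 X@[XX/XO/OO/..]: (3,0)[XX/XO/OO/X.]-1 (3,1)[XX/XO/OO/.X]+0*
p4 O@[XX/XO/OO/.X]: (3,0)[XX/XO/OO/OX]+0*
p5 X@[XX/XO/OO/OX] terminal +0; root [XX/../OO/..] d8

PV length from [XX/../OO/..]: 4 plies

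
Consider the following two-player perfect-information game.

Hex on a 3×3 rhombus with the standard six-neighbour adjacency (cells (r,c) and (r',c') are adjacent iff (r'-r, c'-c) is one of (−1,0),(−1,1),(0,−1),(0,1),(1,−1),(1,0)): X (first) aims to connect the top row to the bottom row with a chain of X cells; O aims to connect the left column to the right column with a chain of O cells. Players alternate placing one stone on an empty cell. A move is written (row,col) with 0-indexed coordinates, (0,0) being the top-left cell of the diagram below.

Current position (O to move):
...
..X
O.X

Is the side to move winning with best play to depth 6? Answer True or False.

ply 1, O at .../..X/O.X | (0,0)=-1→O../..X/O.X; (0,1)=-1→.O./..X/O.X; (0,2)=+1→..O/..X/O.X*; (1,0)=-1→.../O.X/O.X; (1,1)=-1→.../.OX/O.X; (2,1)=-1→.../..X/OOX
ply 2, X at ..O/..X/O.X | (0,0)=-1→X.O/..X/O.X*; (0,1)=-1→.XO/..X/O.X; (1,0)=-1→..O/X.X/O.X; (1,1)=-1→..O/.XX/O.X; (2,1)=-1→..O/..X/OXX
ply 3, O at X.O/..X/O.X | (0,1)=+1→XOO/..X/O.X*; (1,0)=+1→X.O/O.X/O.X; (1,1)=+1→X.O/.OX/O.X; (2,1)=-1→X.O/..X/OOX
ply 4, X at XOO/..X/O.X | (1,0)=-1→XOO/X.X/O.X*; (1,1)=-1→XOO/.XX/O.X; (2,1)=-1→XOO/..X/OXX
ply 5, O at XOO/X.X/O.X | (1,1)=+1→XOO/XOX/O.X*; (2,1)=-1→XOO/X.X/OOX
ply 6: XOO/XOX/O.X is terminal -1 (X); from .../..X/O.X depth 6

O winning at [.../..X/O.X]: True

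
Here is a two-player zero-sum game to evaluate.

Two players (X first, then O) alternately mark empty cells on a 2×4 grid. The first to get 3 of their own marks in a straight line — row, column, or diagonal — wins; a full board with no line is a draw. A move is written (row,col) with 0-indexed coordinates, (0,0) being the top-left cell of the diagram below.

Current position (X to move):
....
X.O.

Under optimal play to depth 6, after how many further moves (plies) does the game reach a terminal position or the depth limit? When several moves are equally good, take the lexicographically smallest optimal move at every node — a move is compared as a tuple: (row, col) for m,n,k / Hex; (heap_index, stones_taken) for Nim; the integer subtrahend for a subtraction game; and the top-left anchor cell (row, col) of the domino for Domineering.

p1 X@[..../X.O.]: (0,0)[X.../X.O.]+0* (0,1)[.X../X.O.]+0 (0,2)[..X./X.O.]+0 (0,3)[...X/X.O.]+0 (1,1)[..../XXO.]+0 (1,3)[..../X.OX]+0
p2 O@[X.../X.O.]: (0,1)[XO../X.O.]+0* (0,2)[X.O./X.O.]+0 (0,3)[X..O/X.O.]+0 (1,1)[X.../XOO.]+0 (1,3)[X.../X.OO]+0
p3 X@[XO../X.O.]: (0,2)[XOX./X.O.]+0* (0,3)[XO.X/X.O.]+0 (1,1)[XO../XXO.]+0 (1,3)[XO../X.OX]+0
p4 O@[XOX./X.O.]: (0,3)[XOXO/X.O.]+0* (1,1)[XOX./XOO.]+0 (1,3)[XOX./X.OO]+0
p5 X@[XOXO/X.O.]: (1,1)[XOXO/XXO.]+0* (1,3)[XOXO/X.OX]+0
p6 O@[XOXO/XXO.]: (1,3)[XOXO/XXOO]+0*
p7 X@[XOXO/XXOO] terminal +0; root [..../X.O.] d6

PV length from [..../X.O.]: 6 plies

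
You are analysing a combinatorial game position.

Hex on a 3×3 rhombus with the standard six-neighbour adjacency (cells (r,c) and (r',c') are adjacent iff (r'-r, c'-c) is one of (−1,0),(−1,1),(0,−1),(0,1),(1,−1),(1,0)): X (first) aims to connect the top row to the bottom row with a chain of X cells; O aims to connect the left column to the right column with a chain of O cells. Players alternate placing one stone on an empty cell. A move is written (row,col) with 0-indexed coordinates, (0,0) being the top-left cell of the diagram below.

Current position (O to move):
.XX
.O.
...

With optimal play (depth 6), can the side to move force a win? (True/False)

ply 1, O at .XX/.O./... | (0,0)=-1→OXX/.O./...; (1,0)=-1→.XX/OO./...; (1,2)=+1→.XX/.OO/...*; (2,0)=-1→.XX/.O./O..; (2,1)=+1→.XX/.O./.O.; (2,2)=+1→.XX/.O./..O
ply 2, X at .XX/.OO/... | (0,0)=-1→XXX/.OO/...*; (1,0)=-1→.XX/XOO/...; (2,0)=-1→.XX/.OO/X..; (2,1)=-1→.XX/.OO/.X.; (2,2)=-1→.XX/.OO/..X
ply 3, O at XXX/.OO/... | (1,0)=+1→XXX/OOO/...*; (2,0)=+1→XXX/.OO/O..; (2,1)=+1→XXX/.OO/.O.; (2,2)=+1→XXX/.OO/..O
ply 4: XXX/OOO/... is terminal -1 (X); from .XX/.O./... depth 6

O winning at [.XX/.O./...]: True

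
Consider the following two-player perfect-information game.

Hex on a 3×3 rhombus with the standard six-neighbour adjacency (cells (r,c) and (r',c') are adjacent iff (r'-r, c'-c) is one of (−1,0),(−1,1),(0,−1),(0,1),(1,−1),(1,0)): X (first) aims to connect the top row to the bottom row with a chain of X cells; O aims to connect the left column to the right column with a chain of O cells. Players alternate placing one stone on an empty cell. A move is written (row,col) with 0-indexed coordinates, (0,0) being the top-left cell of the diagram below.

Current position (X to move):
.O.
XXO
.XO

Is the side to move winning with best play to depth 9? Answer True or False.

X winning at [.O./XXO/.XO]: True

p1 X@[.O./XXO/.XO]: (0,0)[XO./XXO/.XO]+1* (0,2)[.OX/XXO/.XO]+1 (2,0)[.O./XXO/XXO]+1
p2 O@[XO./XXO/.XO] terminal -1; root [.O./XXO/.XO] d9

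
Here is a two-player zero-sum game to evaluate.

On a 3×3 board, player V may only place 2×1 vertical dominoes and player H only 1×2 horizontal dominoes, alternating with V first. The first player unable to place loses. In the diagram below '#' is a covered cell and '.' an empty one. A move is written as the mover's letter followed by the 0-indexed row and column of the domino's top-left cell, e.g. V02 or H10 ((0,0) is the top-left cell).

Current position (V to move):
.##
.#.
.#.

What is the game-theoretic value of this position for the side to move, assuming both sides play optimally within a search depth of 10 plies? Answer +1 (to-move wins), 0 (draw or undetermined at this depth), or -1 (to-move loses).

value(.##/.#./.#., V) = +1

[.##/.#./.#.] V move#1: V00:+1/###/##./.#.*, V10:+1/.##/##./##., V12:+1/.##/.##/.##
[###/##./.#.] end (terminal -1, H#2); searched .##/.#./.#. to 10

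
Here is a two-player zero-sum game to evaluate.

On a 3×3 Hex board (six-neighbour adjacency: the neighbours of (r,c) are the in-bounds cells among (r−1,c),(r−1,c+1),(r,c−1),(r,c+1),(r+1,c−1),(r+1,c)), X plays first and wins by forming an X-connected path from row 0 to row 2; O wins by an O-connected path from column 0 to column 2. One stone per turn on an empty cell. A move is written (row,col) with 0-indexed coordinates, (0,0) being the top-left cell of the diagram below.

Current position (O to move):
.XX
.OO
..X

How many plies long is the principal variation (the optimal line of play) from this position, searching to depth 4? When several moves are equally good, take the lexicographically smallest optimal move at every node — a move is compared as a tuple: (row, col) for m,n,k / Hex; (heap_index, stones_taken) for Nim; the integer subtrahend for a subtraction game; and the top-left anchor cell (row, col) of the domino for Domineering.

PV length from [.XX/.OO/..X]: 3 plies

ply 1, O at .XX/.OO/..X | (0,0)=+1→OXX/.OO/..X*; (1,0)=+1→.XX/OOO/..X; (2,0)=+1→.XX/.OO/O.X; (2,1)=+1→.XX/.OO/.OX
ply 2, X at OXX/.OO/..X | (1,0)=-1→OXX/XOO/..X*; (2,0)=-1→OXX/.OO/X.X; (2,1)=-1→OXX/.OO/.XX
ply 3, O at OXX/XOO/..X | (2,0)=+1→OXX/XOO/O.X*; (2,1)=-1→OXX/XOO/.OX
ply 4: OXX/XOO/O.X is terminal -1 (X); from .XX/.OO/..X depth 4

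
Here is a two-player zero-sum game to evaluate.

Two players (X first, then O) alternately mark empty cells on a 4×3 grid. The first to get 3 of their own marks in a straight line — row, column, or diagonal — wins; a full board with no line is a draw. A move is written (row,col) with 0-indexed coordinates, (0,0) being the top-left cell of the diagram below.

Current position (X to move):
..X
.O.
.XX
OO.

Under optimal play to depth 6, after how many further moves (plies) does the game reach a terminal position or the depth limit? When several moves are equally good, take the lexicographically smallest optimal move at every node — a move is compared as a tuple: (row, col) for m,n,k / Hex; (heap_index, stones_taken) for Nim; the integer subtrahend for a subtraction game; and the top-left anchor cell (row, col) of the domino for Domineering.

ply 1, X at ..X/.O./.XX/OO. | (0,0)=-1→X.X/.O./.XX/OO.; (0,1)=-1→.XX/.O./.XX/OO.; (1,0)=-1→..X/XO./.XX/OO.; (1,2)=+1→..X/.OX/.XX/OO.*; (2,0)=+1→..X/.O./XXX/OO.; (3,2)=+1→..X/.O./.XX/OOX
ply 2: ..X/.OX/.XX/OO. is terminal -1 (O); from ..X/.O./.XX/OO. depth 6

PV length from [..X/.O./.XX/OO.]: 1 ply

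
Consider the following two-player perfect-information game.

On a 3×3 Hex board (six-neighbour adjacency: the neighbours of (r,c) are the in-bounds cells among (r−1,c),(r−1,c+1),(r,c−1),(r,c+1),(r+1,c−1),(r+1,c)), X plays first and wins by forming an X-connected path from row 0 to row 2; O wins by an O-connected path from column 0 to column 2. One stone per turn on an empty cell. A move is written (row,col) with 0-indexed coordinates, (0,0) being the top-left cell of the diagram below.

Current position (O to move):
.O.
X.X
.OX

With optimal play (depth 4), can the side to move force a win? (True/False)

O winning at [.O./X.X/.OX]: False

p1 O@[.O./X.X/.OX]: (0,0)[OO./X.X/.OX]-1* (0,2)[.OO/X.X/.OX]-1 (1,1)[.O./XOX/.OX]-1 (2,0)[.O./X.X/OOX]-1
p2 X@[OO./X.X/.OX]: (0,2)[OOX/X.X/.OX]+1* (1,1)[OO./XXX/.OX]-1 (2,0)[OO./X.X/XOX]-1
p3 O@[OOX/X.X/.OX] terminal -1; root [.O./X.X/.OX] d4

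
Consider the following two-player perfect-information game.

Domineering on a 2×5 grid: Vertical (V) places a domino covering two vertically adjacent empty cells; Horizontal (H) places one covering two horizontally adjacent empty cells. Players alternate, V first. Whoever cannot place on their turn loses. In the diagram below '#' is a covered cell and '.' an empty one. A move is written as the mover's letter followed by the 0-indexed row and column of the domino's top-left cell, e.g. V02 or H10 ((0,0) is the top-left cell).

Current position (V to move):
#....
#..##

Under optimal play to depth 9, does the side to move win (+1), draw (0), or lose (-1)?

value(#..../#..##, V) = +1

p1 V@[#..../#..##]: V01[##.../##.##]-1 V02[#.#../#.###]+1*
p2 H@[#.#../#.###]: H03[#.###/#.###]-1*
p3 V@[#.###/#.###]: V01[#####/#####]+1*
p4 H@[#####/#####] terminal -1; root [#..../#..##] d9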